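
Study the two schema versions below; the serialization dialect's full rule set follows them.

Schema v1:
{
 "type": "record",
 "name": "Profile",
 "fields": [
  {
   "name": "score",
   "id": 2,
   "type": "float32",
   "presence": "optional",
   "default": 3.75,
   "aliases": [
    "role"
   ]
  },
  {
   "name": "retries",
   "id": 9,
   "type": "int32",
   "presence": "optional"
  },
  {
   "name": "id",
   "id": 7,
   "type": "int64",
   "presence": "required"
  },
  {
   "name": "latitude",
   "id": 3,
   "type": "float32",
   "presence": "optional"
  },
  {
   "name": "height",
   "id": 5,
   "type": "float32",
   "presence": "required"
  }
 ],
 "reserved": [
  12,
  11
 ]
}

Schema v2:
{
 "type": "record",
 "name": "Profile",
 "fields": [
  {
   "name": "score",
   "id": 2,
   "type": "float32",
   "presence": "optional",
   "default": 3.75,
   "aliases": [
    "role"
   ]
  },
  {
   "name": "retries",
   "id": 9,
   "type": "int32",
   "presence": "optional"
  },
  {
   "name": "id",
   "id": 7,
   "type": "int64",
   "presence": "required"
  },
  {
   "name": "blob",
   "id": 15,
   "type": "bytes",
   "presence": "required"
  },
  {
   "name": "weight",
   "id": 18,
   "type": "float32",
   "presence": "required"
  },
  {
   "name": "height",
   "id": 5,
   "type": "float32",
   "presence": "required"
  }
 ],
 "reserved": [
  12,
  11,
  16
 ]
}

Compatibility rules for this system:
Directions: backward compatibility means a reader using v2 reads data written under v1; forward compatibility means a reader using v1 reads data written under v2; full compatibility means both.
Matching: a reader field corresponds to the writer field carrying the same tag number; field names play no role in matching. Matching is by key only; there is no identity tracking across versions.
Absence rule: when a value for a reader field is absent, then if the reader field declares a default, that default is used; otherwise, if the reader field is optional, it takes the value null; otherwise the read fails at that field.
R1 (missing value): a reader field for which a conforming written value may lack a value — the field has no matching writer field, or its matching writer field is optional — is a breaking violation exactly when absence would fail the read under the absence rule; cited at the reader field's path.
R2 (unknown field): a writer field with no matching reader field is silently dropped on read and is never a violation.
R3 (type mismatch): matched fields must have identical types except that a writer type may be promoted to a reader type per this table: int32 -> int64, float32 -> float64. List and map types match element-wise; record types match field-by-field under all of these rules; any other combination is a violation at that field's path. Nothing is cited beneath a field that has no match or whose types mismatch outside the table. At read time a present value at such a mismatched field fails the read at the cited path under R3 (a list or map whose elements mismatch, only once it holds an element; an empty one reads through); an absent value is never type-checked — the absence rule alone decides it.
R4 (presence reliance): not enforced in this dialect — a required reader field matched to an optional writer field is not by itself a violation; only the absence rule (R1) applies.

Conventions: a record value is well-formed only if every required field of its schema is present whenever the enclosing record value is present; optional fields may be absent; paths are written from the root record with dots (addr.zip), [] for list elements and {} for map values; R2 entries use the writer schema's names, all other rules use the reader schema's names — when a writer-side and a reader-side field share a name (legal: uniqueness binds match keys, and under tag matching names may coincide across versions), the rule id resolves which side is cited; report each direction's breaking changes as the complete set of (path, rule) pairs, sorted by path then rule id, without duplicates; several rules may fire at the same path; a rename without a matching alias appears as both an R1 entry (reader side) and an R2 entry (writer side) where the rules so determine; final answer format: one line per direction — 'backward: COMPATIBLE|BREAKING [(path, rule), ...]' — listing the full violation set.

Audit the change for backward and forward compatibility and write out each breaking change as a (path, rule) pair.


arrows below run writer -> reader for Profile
backward analysis of Profile with v2 as reader and v1 as writer:
  score <- score (float32 -> float32, writer optional)
  retries <- retries (int32 -> int32, writer optional)
  id <- id (int64 -> int64, writer required)
  blob: no writer-side match
  weight: no writer-side match
  height <- height (float32 -> float32, writer required)
  leftover writer field: latitude
  violation R1 at blob
  violation R1 at weight
  => backward verdict for Profile: BREAKING, 2 violation(s)
forward analysis of Profile with v1 as reader and v2 as writer:
  score <- score (float32 -> float32, writer optional)
  retries <- retries (int32 -> int32, writer optional)
  id <- id (int64 -> int64, writer required)
  latitude: no writer-side match
  height <- height (float32 -> float32, writer required)
  leftover writer field: blob
  leftover writer field: weight
  => no violations; forward on Profile: COMPATIBLE

backward: BREAKING [(blob, R1), (weight, R1)]; forward: COMPATIBLE []


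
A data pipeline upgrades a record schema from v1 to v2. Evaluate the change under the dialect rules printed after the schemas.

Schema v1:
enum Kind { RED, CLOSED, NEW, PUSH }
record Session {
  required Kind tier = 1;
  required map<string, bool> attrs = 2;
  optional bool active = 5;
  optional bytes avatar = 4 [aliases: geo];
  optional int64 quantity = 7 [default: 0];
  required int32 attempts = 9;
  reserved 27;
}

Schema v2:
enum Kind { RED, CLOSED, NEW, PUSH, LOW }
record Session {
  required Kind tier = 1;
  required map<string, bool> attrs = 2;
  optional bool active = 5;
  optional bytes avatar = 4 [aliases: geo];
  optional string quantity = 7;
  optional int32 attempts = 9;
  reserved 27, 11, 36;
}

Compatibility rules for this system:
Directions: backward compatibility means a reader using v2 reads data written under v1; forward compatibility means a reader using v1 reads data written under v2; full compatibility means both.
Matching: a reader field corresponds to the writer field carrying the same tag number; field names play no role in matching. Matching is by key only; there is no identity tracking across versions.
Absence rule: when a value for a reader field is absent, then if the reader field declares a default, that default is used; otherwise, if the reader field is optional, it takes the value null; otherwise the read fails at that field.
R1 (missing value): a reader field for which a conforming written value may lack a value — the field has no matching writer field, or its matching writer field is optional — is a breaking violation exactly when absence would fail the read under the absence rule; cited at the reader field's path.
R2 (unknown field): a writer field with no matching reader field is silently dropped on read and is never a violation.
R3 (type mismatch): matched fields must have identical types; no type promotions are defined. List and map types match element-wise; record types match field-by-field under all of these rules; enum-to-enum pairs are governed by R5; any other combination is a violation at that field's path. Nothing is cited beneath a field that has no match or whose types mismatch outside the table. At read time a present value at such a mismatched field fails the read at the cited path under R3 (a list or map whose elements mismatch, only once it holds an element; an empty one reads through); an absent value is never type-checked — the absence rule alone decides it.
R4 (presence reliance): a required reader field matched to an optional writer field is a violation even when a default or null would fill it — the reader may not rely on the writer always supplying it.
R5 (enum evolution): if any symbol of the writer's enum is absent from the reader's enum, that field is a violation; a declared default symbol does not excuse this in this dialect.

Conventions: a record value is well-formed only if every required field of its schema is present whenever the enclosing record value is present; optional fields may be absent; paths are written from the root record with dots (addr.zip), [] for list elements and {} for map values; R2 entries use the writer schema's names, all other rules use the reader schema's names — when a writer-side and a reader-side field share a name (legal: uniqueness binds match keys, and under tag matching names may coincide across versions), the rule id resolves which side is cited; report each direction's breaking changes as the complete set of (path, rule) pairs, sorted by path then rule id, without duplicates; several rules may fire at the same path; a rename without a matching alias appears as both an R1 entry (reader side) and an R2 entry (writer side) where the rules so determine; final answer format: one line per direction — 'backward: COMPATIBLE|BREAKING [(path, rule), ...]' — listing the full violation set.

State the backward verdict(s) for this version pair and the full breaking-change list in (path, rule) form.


arrows below run writer -> reader for Session
backward analysis of Session with v2 as reader and v1 as writer:
  Kind -> Kind, writer required: tier aligns to tier
  map<string, bool> -> map<string, bool>, writer required: attrs aligns to attrs
  bool -> bool, writer optional: active aligns to active
  bytes -> bytes, writer optional: avatar aligns to avatar
  int64 -> string, writer optional: quantity aligns to quantity
  int32 -> int32, writer required: attempts aligns to attempts
  R3 fires at quantity
  => backward verdict for Session: BREAKING, 1 violation(s)
remaining Session differences; none change what is asked:
  enum Kind (field tier in record Session): symbol LOW added -> matters only for Session's forward compatibility — outside the asked direction
  field attempts in record Session: required changed to optional -> matters only for Session's forward compatibility — outside the asked direction

backward: BREAKING [(quantity, R3)]


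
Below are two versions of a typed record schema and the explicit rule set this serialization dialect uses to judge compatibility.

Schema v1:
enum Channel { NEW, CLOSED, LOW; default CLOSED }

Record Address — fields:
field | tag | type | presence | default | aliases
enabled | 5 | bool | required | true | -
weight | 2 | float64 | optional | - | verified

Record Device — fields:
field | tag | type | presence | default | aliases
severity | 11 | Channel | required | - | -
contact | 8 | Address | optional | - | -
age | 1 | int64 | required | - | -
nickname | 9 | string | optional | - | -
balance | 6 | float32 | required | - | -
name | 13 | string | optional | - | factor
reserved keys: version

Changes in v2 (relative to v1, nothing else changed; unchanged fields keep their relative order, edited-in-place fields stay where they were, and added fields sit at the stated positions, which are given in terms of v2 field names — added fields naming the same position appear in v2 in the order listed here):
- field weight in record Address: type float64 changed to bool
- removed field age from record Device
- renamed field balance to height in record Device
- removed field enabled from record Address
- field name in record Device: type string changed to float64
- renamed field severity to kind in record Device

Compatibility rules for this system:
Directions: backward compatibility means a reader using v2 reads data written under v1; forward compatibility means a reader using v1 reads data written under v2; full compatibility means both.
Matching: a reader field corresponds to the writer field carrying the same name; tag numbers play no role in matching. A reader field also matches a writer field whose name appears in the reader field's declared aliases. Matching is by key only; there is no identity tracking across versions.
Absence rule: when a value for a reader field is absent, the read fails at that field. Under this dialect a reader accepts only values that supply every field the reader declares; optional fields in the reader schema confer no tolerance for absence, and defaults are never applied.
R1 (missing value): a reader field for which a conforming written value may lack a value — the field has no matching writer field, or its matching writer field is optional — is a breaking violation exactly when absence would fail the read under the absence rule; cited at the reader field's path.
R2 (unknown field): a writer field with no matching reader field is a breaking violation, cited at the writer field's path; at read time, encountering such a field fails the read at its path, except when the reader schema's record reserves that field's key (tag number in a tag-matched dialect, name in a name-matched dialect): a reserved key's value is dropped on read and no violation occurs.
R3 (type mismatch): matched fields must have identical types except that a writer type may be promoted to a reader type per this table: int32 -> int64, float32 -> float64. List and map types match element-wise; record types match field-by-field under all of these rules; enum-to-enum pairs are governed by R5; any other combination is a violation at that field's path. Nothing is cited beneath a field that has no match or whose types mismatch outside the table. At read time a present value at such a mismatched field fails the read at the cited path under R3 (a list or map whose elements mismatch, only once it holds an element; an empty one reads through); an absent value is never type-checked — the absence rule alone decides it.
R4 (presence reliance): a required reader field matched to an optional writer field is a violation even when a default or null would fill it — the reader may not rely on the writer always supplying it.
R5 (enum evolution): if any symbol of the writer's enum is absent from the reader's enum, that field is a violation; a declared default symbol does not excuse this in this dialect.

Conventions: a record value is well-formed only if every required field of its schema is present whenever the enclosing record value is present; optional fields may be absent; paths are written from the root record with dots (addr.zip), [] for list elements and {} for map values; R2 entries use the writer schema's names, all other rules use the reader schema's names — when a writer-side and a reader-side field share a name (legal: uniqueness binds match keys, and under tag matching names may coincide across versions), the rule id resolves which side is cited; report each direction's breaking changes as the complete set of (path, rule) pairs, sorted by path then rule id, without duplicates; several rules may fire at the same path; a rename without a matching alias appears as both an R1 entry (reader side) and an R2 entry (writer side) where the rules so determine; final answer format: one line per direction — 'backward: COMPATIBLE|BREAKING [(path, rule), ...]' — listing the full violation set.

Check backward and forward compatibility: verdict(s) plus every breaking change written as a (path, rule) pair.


the writer's type comes first in each Device pair
backward pass over Device, reader schema v2, writer schema v1:
  kind: no writer match
  writer optional, Address -> Address: reader contact maps from writer contact
  writer optional, string -> string: reader nickname maps from writer nickname
  height: no writer match
  writer optional, string -> float64: reader name maps from writer name
  writer severity: unknown to reader
  writer age: unknown to reader
  writer balance: unknown to reader
  writer optional, float64 -> bool: reader contact.weight maps from writer contact.weight
  writer contact.enabled: unknown to reader
  R2 fires at age
  R2 fires at balance
  R1 fires at contact
  R2 fires at contact.enabled
  R1 fires at contact.weight
  R3 fires at contact.weight
  R1 fires at height
  R1 fires at kind
  R1 fires at name
  R3 fires at name
  R1 fires at nickname
  R2 fires at severity
  => backward: BREAKING (12)
forward pass over Device, reader schema v1, writer schema v2:
  severity: no writer match
  writer optional, Address -> Address: reader contact maps from writer contact
  age: no writer match
  writer optional, string -> string: reader nickname maps from writer nickname
  balance: no writer match
  writer optional, float64 -> string: reader name maps from writer name
  writer kind: unknown to reader
  writer height: unknown to reader
  contact.enabled: no writer match
  writer optional, bool -> float64: reader contact.weight maps from writer contact.weight
  R1 fires at age
  R1 fires at balance
  R1 fires at contact
  R1 fires at contact.enabled
  R1 fires at contact.weight
  R3 fires at contact.weight
  R2 fires at height
  R2 fires at kind
  R1 fires at name
  R3 fires at name
  R1 fires at nickname
  R1 fires at severity
  => forward: BREAKING (12)

backward: BREAKING [(age, R2), (balance, R2), (contact, R1), (contact.enabled, R2), (contact.weight, R1), (contact.weight, R3), (height, R1), (kind, R1), (name, R1), (name, R3), (nickname, R1), (severity, R2)]; forward: BREAKING [(age, R1), (balance, R1), (contact, R1), (contact.enabled, R1), (contact.weight, R1), (contact.weight, R3), (height, R2), (kind, R2), (name, R1), (name, R3), (nickname, R1), (severity, R1)]


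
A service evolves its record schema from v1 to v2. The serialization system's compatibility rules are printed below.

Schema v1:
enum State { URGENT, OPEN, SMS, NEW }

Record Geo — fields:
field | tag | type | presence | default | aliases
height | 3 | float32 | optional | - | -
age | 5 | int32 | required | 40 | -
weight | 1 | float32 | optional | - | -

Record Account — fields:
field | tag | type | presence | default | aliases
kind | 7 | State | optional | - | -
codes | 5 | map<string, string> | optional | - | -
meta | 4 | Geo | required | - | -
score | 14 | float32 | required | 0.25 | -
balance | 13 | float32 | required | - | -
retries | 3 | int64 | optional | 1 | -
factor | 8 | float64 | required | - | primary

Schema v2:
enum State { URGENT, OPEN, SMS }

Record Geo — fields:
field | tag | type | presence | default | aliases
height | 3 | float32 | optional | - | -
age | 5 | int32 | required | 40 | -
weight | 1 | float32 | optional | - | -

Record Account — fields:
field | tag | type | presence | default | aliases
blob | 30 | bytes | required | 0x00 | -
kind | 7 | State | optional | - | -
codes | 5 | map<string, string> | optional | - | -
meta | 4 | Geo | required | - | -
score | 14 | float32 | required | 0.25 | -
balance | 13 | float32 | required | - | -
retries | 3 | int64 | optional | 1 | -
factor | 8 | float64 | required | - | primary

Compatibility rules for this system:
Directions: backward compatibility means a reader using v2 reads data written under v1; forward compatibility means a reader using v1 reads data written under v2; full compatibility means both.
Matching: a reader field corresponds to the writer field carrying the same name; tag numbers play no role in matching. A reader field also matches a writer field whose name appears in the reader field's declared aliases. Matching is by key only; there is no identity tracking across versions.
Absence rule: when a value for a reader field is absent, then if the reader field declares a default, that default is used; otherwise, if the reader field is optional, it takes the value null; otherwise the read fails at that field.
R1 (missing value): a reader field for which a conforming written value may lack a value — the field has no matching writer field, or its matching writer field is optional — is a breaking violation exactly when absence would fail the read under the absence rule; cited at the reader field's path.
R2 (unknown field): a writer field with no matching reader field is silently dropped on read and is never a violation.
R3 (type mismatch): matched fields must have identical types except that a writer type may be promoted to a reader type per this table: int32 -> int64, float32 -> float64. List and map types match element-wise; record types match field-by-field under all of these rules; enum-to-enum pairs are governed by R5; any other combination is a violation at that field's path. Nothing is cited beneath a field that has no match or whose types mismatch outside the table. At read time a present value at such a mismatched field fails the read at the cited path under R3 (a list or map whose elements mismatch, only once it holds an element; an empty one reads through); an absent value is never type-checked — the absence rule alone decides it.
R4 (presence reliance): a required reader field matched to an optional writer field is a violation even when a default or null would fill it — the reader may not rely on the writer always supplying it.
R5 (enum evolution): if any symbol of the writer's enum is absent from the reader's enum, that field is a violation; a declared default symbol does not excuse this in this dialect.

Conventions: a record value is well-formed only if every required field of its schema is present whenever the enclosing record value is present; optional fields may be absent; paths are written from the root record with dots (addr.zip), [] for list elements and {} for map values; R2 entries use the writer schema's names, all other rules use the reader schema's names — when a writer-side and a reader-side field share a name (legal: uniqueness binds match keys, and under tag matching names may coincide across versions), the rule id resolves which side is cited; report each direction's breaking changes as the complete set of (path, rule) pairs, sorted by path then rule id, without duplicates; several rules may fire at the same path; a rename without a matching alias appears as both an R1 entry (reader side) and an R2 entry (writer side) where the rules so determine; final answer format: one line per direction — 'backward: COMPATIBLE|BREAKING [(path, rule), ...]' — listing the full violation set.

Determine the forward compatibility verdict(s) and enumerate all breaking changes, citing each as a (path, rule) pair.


forward: COMPATIBLE []

the writer's type comes first in each Account pair
checking forward for Account: reader v1 against writer v2:
  writer optional, State -> State: reader kind maps from writer kind
  writer optional, map<string, string> -> map<string, string>: reader codes maps from writer codes
  writer required, Geo -> Geo: reader meta maps from writer meta
  writer required, float32 -> float32: reader score maps from writer score
  writer required, float32 -> float32: reader balance maps from writer balance
  writer optional, int64 -> int64: reader retries maps from writer retries
  writer required, float64 -> float64: reader factor maps from writer factor
  leftover writer field: blob
  writer optional, float32 -> float32: reader meta.height maps from writer meta.height
  writer required, int32 -> int32: reader meta.age maps from writer meta.age
  writer optional, float32 -> float32: reader meta.weight maps from writer meta.weight
  nothing fires on Account: forward is COMPATIBLE
diffs on Account not affecting the asked answer:
  added field blob to record Account: required bytes, tag 30, default 0x00 (in v2 it sits immediately before kind) -> inert for the asked Account verdict: nothing fires
  enum State (field kind in record Account): symbol NEW removed -> its effect on Account is confined to the backward direction, not asked


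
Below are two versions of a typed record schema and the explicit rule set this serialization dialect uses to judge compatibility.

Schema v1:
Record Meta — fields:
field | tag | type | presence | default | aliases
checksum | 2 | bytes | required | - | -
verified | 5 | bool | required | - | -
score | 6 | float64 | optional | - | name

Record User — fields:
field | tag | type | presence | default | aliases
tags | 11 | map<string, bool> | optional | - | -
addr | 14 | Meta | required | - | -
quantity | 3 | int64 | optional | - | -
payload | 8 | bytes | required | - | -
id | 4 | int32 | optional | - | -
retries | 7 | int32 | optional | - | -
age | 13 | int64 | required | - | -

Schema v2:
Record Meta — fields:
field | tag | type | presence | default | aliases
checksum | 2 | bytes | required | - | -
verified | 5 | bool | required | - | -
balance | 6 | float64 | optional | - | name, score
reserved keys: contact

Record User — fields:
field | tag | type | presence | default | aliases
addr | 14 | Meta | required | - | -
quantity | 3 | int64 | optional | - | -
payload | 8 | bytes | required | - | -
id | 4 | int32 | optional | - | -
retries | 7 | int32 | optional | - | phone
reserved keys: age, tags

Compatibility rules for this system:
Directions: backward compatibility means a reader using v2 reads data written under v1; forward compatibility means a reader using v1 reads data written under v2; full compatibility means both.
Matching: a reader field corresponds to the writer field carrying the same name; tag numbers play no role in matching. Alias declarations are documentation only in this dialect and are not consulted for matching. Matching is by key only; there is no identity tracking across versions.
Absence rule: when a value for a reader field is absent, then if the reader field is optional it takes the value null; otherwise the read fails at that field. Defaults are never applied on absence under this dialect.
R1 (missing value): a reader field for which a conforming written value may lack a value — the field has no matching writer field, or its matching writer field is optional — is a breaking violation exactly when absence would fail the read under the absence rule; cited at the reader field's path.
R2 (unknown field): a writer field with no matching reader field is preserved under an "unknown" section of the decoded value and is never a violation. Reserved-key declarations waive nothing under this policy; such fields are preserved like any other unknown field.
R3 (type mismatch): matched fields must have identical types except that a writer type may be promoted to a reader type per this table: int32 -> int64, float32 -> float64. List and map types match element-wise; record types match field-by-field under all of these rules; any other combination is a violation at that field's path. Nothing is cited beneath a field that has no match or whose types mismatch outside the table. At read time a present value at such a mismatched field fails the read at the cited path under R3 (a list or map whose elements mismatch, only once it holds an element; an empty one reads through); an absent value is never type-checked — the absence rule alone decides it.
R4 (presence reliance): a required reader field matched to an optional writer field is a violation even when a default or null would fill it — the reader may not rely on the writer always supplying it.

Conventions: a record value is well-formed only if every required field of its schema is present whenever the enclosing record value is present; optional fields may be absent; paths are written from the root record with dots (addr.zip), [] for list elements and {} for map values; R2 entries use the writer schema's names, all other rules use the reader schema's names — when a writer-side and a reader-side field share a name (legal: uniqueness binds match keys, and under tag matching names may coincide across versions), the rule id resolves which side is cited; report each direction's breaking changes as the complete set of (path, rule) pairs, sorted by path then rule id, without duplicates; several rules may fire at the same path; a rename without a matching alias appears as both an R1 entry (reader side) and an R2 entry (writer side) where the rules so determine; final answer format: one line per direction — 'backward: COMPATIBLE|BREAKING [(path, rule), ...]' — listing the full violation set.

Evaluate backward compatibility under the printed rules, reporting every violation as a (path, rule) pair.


arrows below run writer -> reader for User
backward analysis of User with v2 as reader and v1 as writer:
  Meta -> Meta, writer required: addr aligns to addr
  int64 -> int64, writer optional: quantity aligns to quantity
  bytes -> bytes, writer required: payload aligns to payload
  int32 -> int32, writer optional: id aligns to id
  int32 -> int32, writer optional: retries aligns to retries
  writer field tags has no reader counterpart
  writer field age has no reader counterpart
  bytes -> bytes, writer required: addr.checksum aligns to addr.checksum
  bool -> bool, writer required: addr.verified aligns to addr.verified
  addr.balance has no writer counterpart
  writer field addr.score has no reader counterpart
  => backward verdict for User: COMPATIBLE, no violations
the other User changes do not affect what is asked:
  removed field age from record User (its key "age" joins the reserved list) -> its effect on User is confined to the forward direction, not asked
  removed field tags from record User (its key "tags" joins the reserved list) -> triggers nothing under User's printed rules — same verdict
  renamed field score to balance in record Meta (alias score declared on the renamed field) -> triggers nothing under User's printed rules — same verdict

backward: COMPATIBLE []


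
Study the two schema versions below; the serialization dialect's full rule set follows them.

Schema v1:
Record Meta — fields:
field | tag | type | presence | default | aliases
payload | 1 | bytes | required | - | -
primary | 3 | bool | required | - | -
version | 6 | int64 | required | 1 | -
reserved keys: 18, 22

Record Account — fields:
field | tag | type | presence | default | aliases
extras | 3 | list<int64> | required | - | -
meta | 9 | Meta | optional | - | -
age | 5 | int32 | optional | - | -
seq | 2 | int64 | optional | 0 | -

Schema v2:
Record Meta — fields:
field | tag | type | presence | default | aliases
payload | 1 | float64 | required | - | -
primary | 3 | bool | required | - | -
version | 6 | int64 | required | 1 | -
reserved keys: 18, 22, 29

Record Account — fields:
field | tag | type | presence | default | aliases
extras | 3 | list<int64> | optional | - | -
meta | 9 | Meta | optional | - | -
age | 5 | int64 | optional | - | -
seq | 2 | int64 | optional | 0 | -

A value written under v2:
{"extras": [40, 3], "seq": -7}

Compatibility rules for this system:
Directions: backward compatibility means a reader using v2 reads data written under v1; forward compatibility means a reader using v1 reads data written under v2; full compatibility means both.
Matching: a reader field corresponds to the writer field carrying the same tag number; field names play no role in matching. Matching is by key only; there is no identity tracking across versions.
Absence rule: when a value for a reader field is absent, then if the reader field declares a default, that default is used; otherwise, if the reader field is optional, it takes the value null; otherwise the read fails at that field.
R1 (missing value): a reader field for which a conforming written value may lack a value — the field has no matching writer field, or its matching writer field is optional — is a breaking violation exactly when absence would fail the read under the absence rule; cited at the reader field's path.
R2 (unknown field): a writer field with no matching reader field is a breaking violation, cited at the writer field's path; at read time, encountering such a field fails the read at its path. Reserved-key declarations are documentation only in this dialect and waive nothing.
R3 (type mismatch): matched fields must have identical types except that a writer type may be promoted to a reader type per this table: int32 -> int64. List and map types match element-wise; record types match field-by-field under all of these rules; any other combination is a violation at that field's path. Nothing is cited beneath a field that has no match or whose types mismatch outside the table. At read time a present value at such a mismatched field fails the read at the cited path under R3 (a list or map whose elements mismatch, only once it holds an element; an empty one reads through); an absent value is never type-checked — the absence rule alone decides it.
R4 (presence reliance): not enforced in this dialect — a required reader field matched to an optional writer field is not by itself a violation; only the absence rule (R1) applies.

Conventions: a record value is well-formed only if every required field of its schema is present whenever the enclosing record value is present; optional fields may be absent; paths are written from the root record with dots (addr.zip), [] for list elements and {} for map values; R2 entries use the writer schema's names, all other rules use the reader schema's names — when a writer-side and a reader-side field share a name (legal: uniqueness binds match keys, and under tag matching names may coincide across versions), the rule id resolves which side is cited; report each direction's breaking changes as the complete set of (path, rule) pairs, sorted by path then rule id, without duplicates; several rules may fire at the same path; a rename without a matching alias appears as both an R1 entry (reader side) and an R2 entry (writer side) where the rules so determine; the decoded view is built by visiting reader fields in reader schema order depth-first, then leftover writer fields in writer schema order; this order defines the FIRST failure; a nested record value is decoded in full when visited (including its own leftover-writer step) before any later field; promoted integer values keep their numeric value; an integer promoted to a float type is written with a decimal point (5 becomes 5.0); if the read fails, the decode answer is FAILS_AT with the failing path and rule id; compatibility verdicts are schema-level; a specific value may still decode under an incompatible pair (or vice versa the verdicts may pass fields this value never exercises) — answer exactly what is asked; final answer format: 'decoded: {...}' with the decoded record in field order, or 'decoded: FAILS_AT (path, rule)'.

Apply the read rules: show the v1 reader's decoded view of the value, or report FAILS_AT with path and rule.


decoded: {"extras": [40, 3], "meta": null, "age": null, "seq": -7}

arrows below run writer -> reader for Account
decode (reader v1):
  extras := [40, 3]
  meta := null (absent, optional -> null)
  age := null (absent, optional -> null)
  seq := -7
  => decoded: {"extras": [40, 3], "meta": null, "age": null, "seq": -7}
checking off the Account differences that do not matter here:
  field extras in record Account: required changed to optional -> schema-level compatibility only; this Account value's decode is unchanged
  field payload in record Meta: type bytes changed to float64 -> schema-level compatibility only; this Account value's decode is unchanged
  field age in record Account: type int32 changed to int64 -> schema-level compatibility only; this Account value's decode is unchanged


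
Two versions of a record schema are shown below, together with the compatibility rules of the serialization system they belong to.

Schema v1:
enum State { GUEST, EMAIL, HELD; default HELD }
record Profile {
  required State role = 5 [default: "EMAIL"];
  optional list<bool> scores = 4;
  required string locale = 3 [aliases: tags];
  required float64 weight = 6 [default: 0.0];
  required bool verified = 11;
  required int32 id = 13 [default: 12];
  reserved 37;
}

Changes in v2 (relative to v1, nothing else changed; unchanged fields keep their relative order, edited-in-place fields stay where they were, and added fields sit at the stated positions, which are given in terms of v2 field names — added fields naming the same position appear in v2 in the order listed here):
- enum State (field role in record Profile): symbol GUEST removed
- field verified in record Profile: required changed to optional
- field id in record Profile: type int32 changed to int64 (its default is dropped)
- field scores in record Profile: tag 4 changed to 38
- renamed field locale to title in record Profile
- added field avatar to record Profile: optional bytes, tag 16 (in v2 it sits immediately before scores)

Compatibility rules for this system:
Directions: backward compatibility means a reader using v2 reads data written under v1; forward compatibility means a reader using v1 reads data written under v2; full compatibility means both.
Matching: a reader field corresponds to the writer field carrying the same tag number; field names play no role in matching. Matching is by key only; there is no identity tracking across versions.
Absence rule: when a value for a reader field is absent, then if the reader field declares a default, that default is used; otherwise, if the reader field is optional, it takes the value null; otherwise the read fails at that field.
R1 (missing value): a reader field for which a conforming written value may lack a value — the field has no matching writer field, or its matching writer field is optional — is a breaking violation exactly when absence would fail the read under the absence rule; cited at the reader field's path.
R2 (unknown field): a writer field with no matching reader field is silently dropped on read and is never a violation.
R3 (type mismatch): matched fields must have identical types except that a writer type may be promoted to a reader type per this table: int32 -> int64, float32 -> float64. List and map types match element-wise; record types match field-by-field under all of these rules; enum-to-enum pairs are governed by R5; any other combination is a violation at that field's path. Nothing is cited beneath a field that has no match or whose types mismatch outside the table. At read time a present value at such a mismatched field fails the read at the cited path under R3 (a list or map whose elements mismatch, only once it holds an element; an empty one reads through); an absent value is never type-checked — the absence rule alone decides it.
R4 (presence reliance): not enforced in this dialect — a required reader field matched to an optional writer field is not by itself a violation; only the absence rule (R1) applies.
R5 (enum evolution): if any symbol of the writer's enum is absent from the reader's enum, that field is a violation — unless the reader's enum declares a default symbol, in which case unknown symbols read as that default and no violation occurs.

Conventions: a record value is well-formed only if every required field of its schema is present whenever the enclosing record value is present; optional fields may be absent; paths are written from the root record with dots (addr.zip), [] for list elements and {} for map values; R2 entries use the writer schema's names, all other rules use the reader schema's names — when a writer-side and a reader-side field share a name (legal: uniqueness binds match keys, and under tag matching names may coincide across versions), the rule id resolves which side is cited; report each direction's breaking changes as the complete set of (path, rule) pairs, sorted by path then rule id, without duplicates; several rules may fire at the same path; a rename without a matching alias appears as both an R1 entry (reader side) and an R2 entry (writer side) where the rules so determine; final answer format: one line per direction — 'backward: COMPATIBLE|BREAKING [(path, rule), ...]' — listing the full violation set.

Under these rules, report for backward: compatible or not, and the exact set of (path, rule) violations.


arrows below run writer -> reader for Profile
backward analysis of Profile with v2 as reader and v1 as writer:
  role: State -> State, writer required; from role
  avatar: no writer match
  scores: no writer match
  title: string -> string, writer required; from locale
  weight: float64 -> float64, writer required; from weight
  verified: bool -> bool, writer required; from verified
  id: int32 -> int64, writer required; from id
  scores (writer side), unknown to reader
  nothing fires on Profile: backward is COMPATIBLE
checking off the Profile differences that do not matter here:
  enum State (field role in record Profile): symbol GUEST removed -> no rule fires on it in Profile's dialect; the asked verdict holds
  field verified in record Profile: required changed to optional -> its effect on Profile is confined to the forward direction, not asked
  field id in record Profile: type int32 changed to int64 (its default is dropped) -> its effect on Profile is confined to the forward direction, not asked
  field scores in record Profile: tag 4 changed to 38 -> no rule fires on it in Profile's dialect; the asked verdict holds
  renamed field locale to title in record Profile -> no rule fires on it in Profile's dialect; the asked verdict holds
  added field avatar to record Profile: optional bytes, tag 16 (in v2 it sits immediately before scores) -> no rule fires on it in Profile's dialect; the asked verdict holds

backward: COMPATIBLE []
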